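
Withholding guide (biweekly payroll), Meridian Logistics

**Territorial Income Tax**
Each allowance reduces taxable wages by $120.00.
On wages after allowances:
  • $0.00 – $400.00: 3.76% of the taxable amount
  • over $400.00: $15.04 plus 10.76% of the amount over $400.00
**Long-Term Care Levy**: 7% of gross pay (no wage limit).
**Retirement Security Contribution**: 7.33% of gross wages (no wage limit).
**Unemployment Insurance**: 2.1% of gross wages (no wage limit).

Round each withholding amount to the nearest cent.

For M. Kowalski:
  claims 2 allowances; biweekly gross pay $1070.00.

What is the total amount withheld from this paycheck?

$237.11

Territorial Income Tax: taxable = $1070.00 − 2×$120.00 = $830.00
  $15.04 + 10.76% × ($830.00 − $400.00) = $15.04 + 10.76% × $430.00 = $61.31
Long-Term Care Levy: 7% × $1070.00 = $74.90
Retirement Security Contribution: 7.33% × $1070.00 = $78.43
Unemployment Insurance: 2.1% × $1070.00 = $22.47
Total: $61.31 + $74.90 + $78.43 + $22.47 = $237.11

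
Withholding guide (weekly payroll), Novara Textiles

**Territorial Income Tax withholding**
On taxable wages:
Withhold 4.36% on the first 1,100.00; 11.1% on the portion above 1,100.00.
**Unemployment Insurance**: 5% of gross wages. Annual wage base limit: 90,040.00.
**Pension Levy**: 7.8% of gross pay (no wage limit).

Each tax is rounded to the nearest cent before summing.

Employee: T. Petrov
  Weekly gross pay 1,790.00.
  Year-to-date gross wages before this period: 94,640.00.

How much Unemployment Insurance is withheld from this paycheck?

0.00

Unemployment Insurance: YTD 94,640.00 ≥ cap 90,040.00 → 0.00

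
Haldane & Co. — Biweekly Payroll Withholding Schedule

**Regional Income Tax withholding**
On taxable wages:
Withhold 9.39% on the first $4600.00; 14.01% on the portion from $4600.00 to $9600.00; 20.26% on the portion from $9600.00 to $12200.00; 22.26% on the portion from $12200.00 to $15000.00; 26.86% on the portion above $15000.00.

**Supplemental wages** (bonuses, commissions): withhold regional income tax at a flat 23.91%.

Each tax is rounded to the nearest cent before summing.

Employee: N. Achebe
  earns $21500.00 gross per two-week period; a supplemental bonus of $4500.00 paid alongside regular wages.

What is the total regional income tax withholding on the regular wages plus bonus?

$5104.33

Regional Income Tax: taxable = $21500.00
  $2282.48 + 26.86% × ($21500.00 − $15000.00) = $2282.48 + 26.86% × $6500.00 = $4028.38
Supplemental (23.91% flat on bonus): 23.91% × $4500.00 = $1075.95
Total regional income tax: $4028.38 + $1075.95 = $5104.33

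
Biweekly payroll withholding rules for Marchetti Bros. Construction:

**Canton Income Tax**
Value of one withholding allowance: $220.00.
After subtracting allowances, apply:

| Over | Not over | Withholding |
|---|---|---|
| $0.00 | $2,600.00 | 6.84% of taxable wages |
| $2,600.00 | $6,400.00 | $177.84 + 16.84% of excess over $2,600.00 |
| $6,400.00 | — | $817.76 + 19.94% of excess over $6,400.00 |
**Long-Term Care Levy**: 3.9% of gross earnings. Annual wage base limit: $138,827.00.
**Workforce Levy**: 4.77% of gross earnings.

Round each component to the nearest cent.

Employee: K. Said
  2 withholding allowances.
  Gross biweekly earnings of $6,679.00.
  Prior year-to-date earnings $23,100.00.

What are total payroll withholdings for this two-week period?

$1,369.72

Canton Income Tax: taxable = $6,679.00 − 2×$220.00 = $6,239.00
  $177.84 + 16.84% × ($6,239.00 − $2,600.00) = $177.84 + 16.84% × $3,639.00 = $790.65
Long-Term Care Levy: 3.9% × $6,679.00 = $260.48
Workforce Levy: 4.77% × $6,679.00 = $318.59
Total: $790.65 + $260.48 + $318.59 = $1,369.72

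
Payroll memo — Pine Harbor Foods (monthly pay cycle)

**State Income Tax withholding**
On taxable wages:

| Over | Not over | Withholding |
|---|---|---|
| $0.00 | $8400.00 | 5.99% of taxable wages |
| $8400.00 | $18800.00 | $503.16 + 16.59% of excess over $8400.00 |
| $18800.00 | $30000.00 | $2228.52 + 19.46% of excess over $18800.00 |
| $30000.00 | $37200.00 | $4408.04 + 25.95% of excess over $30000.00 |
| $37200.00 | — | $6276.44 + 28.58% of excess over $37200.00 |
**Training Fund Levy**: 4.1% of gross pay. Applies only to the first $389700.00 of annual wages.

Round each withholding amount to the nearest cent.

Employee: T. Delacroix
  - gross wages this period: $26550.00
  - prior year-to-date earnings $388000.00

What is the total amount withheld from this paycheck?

State Income Tax: taxable = $26550.00
  $2228.52 + 19.46% × ($26550.00 − $18800.00) = $2228.52 + 19.46% × $7750.00 = $3736.67
Training Fund Levy: cap $389700.00 − YTD $388000.00 = $1700.00 subject; 4.1% × $1700.00 = $69.70
Total: $3736.67 + $69.70 = $3806.37

$3806.37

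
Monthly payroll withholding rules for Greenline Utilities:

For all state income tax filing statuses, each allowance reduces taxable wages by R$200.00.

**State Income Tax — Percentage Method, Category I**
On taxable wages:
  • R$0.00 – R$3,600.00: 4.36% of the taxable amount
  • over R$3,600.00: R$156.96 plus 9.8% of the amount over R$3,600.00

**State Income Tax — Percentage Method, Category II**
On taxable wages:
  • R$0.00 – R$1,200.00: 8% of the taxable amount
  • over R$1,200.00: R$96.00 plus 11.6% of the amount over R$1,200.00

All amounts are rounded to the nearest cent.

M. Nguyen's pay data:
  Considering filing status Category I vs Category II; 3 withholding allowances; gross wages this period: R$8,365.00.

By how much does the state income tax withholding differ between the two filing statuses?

R$292.41

State Income Tax (Category I): taxable = R$8,365.00 − 3×R$200.00 = R$7,765.00
  R$156.96 + 9.8% × (R$7,765.00 − R$3,600.00) = R$156.96 + 9.8% × R$4,165.00 = R$565.13
State Income Tax (Category II): taxable = R$8,365.00 − 3×R$200.00 = R$7,765.00
  R$96.00 + 11.6% × (R$7,765.00 − R$1,200.00) = R$96.00 + 11.6% × R$6,565.00 = R$857.54
Difference: |R$565.13 − R$857.54| = R$292.41 (higher under Category II)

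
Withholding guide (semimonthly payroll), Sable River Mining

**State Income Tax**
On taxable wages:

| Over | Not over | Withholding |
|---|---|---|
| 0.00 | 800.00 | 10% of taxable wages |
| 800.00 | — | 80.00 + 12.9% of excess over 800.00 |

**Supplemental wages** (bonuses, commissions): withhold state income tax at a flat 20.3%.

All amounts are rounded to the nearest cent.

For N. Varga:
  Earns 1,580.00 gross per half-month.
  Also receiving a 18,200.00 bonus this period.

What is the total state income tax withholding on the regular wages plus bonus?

3,875.22

State Income Tax: taxable = 1,580.00
  80.00 + 12.9% × (1,580.00 − 800.00) = 80.00 + 12.9% × 780.00 = 180.62
Supplemental (20.3% flat on bonus): 20.3% × 18,200.00 = 3,694.60
Total state income tax: 180.62 + 3,694.60 = 3,875.22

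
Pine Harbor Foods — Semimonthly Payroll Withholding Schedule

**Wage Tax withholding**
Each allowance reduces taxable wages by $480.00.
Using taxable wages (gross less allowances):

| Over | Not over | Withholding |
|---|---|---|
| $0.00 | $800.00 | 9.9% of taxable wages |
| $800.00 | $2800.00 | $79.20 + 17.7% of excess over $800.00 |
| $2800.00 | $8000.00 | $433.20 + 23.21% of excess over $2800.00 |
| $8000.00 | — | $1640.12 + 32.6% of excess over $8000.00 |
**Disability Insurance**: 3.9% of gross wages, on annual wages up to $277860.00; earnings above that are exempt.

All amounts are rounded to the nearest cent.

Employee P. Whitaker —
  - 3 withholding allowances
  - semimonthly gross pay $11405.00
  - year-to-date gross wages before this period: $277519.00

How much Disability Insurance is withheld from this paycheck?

Disability Insurance: cap $277860.00 − YTD $277519.00 = $341.00 subject; 3.9% × $341.00 = $13.30

$13.30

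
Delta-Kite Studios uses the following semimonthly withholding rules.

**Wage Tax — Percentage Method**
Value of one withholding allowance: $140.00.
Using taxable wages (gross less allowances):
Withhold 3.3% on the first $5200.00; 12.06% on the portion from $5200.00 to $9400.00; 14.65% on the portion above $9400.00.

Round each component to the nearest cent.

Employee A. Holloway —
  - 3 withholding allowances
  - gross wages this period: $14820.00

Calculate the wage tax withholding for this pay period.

Wage Tax: taxable = $14820.00 − 3×$140.00 = $14400.00
  $678.12 + 14.65% × ($14400.00 − $9400.00) = $678.12 + 14.65% × $5000.00 = $1410.62

$1410.62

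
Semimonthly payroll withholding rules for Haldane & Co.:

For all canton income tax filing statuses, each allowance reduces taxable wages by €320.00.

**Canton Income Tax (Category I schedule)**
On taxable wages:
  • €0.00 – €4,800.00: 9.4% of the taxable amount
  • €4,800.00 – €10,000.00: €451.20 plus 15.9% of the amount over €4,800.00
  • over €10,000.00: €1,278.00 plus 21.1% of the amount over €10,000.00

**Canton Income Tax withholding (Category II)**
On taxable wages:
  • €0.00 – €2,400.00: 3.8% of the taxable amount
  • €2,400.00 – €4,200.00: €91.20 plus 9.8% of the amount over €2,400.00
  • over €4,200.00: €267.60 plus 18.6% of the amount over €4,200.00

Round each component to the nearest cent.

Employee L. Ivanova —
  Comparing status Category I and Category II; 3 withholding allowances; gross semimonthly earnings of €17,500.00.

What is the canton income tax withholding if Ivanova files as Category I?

Canton Income Tax (Category I): taxable = €17,500.00 − 3×€320.00 = €16,540.00
  €1,278.00 + 21.1% × (€16,540.00 − €10,000.00) = €1,278.00 + 21.1% × €6,540.00 = €2,657.94

€2,657.94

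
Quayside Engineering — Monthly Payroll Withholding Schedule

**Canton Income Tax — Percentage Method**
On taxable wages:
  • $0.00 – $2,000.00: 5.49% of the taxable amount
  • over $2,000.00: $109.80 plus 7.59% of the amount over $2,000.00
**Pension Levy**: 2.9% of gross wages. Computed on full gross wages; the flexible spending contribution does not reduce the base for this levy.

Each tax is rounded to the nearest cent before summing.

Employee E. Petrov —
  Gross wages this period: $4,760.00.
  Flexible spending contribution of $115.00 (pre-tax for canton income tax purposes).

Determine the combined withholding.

Canton Income Tax: taxable = $4,760.00 − $115.00 = $4,645.00
  $109.80 + 7.59% × ($4,645.00 − $2,000.00) = $109.80 + 7.59% × $2,645.00 = $310.56
Pension Levy: 2.9% × $4,760.00 = $138.04
Total: $310.56 + $138.04 = $448.60

$448.60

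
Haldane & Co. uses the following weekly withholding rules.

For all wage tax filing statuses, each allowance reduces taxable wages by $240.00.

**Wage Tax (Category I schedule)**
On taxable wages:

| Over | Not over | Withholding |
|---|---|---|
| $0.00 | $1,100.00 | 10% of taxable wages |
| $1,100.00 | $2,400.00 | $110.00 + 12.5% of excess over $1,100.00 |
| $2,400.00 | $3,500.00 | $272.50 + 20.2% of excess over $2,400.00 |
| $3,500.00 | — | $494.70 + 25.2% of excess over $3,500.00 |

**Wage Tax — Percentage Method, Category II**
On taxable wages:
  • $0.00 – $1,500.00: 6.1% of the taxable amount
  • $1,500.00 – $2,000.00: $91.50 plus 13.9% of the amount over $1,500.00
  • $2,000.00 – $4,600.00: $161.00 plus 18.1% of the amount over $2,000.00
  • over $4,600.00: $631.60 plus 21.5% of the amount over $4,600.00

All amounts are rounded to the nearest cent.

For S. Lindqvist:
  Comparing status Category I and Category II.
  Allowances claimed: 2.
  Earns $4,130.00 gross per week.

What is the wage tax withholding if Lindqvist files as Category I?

$532.50

Wage Tax (Category I): taxable = $4,130.00 − 2×$240.00 = $3,650.00
  $494.70 + 25.2% × ($3,650.00 − $3,500.00) = $494.70 + 25.2% × $150.00 = $532.50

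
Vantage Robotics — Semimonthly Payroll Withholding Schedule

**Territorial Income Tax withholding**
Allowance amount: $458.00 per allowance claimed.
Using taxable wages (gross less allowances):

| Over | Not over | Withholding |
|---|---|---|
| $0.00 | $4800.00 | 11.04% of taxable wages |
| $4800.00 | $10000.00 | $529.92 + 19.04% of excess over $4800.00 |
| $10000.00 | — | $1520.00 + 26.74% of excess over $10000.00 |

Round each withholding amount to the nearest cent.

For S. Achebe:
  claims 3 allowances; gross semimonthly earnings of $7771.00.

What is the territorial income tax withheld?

Territorial Income Tax: taxable = $7771.00 − 3×$458.00 = $6397.00
  $529.92 + 19.04% × ($6397.00 − $4800.00) = $529.92 + 19.04% × $1597.00 = $833.99

$833.99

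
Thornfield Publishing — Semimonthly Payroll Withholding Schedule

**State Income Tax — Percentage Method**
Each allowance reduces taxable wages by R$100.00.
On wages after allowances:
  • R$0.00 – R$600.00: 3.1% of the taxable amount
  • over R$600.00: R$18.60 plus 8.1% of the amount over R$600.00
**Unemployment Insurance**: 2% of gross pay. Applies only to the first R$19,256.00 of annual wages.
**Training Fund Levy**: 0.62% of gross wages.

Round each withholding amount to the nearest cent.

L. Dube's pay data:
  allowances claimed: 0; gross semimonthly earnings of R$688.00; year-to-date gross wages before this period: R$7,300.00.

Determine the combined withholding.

State Income Tax: taxable = R$688.00
  R$18.60 + 8.1% × (R$688.00 − R$600.00) = R$18.60 + 8.1% × R$88.00 = R$25.73
Unemployment Insurance: 2% × R$688.00 = R$13.76
Training Fund Levy: 0.62% × R$688.00 = R$4.27
Total: R$25.73 + R$13.76 + R$4.27 = R$43.76

R$43.76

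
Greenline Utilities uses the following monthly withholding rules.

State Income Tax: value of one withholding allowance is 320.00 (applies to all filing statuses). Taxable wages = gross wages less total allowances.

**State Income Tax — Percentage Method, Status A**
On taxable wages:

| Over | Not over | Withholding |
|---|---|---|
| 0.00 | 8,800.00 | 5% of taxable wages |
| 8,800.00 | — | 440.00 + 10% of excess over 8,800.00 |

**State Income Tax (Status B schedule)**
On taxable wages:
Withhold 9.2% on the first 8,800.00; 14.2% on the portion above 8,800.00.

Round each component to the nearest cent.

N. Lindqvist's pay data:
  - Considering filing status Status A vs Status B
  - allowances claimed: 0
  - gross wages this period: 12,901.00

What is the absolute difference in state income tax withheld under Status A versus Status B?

State Income Tax (Status A): taxable = 12,901.00
  440.00 + 10% × (12,901.00 − 8,800.00) = 440.00 + 10% × 4,101.00 = 850.10
State Income Tax (Status B): taxable = 12,901.00
  809.60 + 14.2% × (12,901.00 − 8,800.00) = 809.60 + 14.2% × 4,101.00 = 1,391.94
Difference: |850.10 − 1,391.94| = 541.84 (higher under Status B)

541.84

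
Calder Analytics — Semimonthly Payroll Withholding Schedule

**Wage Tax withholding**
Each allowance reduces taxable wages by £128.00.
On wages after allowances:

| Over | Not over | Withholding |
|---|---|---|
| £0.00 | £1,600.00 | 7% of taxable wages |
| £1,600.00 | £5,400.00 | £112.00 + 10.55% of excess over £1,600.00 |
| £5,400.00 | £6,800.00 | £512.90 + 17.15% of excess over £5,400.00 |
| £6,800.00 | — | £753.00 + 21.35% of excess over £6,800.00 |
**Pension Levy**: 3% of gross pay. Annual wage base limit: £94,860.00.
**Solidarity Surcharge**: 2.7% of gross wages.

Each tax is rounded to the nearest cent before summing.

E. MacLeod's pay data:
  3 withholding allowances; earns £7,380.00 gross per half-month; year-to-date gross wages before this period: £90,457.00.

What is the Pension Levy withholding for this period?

£132.09

Pension Levy: cap £94,860.00 − YTD £90,457.00 = £4,403.00 subject; 3% × £4,403.00 = £132.09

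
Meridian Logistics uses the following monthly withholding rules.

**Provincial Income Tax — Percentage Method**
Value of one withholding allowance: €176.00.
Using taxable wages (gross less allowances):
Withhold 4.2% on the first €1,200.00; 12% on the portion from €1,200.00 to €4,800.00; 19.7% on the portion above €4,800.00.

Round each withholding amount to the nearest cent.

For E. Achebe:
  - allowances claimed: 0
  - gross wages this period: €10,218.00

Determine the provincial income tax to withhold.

Provincial Income Tax: taxable = €10,218.00
  €482.40 + 19.7% × (€10,218.00 − €4,800.00) = €482.40 + 19.7% × €5,418.00 = €1,549.75

€1,549.75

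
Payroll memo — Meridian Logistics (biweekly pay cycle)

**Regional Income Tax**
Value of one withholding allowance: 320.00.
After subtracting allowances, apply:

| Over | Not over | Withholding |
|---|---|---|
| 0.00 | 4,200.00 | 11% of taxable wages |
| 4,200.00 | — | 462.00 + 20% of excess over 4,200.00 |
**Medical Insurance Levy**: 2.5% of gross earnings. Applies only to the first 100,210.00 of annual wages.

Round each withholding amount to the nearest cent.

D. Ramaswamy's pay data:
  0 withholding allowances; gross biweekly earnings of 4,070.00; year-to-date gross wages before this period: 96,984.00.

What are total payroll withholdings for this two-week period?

Regional Income Tax: taxable = 4,070.00
  11% × 4,070.00 = 447.70
Medical Insurance Levy: cap 100,210.00 − YTD 96,984.00 = 3,226.00 subject; 2.5% × 3,226.00 = 80.65
Total: 447.70 + 80.65 = 528.35

528.35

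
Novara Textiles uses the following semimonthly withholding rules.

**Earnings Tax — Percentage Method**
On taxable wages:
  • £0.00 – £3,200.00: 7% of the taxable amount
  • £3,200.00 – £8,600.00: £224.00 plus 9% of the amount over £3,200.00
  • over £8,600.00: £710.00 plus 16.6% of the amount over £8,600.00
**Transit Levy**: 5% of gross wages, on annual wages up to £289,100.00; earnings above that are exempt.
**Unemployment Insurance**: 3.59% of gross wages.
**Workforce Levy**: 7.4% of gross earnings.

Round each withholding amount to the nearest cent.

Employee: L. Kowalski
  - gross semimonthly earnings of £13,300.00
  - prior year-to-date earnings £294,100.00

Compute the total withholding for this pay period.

£2,951.87

Earnings Tax: taxable = £13,300.00
  £710.00 + 16.6% × (£13,300.00 − £8,600.00) = £710.00 + 16.6% × £4,700.00 = £1,490.20
Transit Levy: YTD £294,100.00 ≥ cap £289,100.00 → £0.00
Unemployment Insurance: 3.59% × £13,300.00 = £477.47
Workforce Levy: 7.4% × £13,300.00 = £984.20
Total: £1,490.20 + £0.00 + £477.47 + £984.20 = £2,951.87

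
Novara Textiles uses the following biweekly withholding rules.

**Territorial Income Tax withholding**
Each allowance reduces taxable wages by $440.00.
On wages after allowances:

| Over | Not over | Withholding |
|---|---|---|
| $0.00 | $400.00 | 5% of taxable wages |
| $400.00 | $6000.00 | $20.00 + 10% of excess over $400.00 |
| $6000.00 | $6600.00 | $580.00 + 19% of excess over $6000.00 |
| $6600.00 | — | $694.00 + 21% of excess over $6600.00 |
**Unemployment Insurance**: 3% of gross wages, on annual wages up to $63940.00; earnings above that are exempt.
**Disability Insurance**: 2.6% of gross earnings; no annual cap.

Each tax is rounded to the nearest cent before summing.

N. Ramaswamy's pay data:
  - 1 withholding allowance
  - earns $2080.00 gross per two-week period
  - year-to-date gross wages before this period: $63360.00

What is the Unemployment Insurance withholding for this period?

$17.40

Unemployment Insurance: cap $63940.00 − YTD $63360.00 = $580.00 subject; 3% × $580.00 = $17.40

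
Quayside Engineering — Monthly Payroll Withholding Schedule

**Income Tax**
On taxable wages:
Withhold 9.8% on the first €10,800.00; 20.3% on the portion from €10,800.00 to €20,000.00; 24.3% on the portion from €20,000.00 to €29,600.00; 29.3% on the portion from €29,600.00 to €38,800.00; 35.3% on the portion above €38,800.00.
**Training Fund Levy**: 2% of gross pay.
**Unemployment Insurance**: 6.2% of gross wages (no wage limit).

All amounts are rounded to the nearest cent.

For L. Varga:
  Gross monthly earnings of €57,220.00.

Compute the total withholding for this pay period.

Income Tax: taxable = €57,220.00
  €7,954.40 + 35.3% × (€57,220.00 − €38,800.00) = €7,954.40 + 35.3% × €18,420.00 = €14,456.66
Training Fund Levy: 2% × €57,220.00 = €1,144.40
Unemployment Insurance: 6.2% × €57,220.00 = €3,547.64
Total: €14,456.66 + €1,144.40 + €3,547.64 = €19,148.70

€19,148.70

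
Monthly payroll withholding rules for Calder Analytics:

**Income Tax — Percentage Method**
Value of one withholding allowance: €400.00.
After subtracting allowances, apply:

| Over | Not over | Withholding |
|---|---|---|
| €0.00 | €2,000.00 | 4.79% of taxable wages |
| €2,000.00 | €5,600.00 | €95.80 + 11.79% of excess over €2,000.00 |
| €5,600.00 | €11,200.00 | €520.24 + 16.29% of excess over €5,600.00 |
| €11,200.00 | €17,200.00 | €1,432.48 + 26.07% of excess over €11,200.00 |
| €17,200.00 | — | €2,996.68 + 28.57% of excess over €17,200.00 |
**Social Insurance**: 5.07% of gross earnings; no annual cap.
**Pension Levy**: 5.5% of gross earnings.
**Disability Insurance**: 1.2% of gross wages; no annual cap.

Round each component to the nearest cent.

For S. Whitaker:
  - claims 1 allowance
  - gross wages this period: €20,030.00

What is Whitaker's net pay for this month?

€13,981.54

Income Tax: taxable = €20,030.00 − 1×€400.00 = €19,630.00
  €2,996.68 + 28.57% × (€19,630.00 − €17,200.00) = €2,996.68 + 28.57% × €2,430.00 = €3,690.93
Social Insurance: 5.07% × €20,030.00 = €1,015.52
Pension Levy: 5.5% × €20,030.00 = €1,101.65
Disability Insurance: 1.2% × €20,030.00 = €240.36
Total withheld: €3,690.93 + €1,015.52 + €1,101.65 + €240.36 = €6,048.46
Net pay: €20,030.00 − €6,048.46 = €13,981.54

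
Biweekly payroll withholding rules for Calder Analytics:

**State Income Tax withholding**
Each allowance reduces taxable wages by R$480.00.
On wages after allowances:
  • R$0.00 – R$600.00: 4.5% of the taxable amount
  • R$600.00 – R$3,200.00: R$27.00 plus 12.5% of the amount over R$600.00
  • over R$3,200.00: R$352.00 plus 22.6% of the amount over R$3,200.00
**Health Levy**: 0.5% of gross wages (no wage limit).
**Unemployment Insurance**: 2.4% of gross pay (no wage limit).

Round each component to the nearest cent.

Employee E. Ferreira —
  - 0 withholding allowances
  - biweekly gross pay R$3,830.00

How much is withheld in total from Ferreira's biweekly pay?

State Income Tax: taxable = R$3,830.00
  R$352.00 + 22.6% × (R$3,830.00 − R$3,200.00) = R$352.00 + 22.6% × R$630.00 = R$494.38
Health Levy: 0.5% × R$3,830.00 = R$19.15
Unemployment Insurance: 2.4% × R$3,830.00 = R$91.92
Total: R$494.38 + R$19.15 + R$91.92 = R$605.45

R$605.45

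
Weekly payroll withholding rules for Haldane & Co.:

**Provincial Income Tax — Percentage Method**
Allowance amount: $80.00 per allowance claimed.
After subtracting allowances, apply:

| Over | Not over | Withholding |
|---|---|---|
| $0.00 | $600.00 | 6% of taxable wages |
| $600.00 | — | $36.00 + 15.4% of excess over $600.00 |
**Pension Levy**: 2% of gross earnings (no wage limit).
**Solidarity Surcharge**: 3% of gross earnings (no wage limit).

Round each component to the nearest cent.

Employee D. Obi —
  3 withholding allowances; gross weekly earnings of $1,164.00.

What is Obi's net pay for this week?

Provincial Income Tax: taxable = $1,164.00 − 3×$80.00 = $924.00
  $36.00 + 15.4% × ($924.00 − $600.00) = $36.00 + 15.4% × $324.00 = $85.90
Pension Levy: 2% × $1,164.00 = $23.28
Solidarity Surcharge: 3% × $1,164.00 = $34.92
Total withheld: $85.90 + $23.28 + $34.92 = $144.10
Net pay: $1,164.00 − $144.10 = $1,019.90

$1,019.90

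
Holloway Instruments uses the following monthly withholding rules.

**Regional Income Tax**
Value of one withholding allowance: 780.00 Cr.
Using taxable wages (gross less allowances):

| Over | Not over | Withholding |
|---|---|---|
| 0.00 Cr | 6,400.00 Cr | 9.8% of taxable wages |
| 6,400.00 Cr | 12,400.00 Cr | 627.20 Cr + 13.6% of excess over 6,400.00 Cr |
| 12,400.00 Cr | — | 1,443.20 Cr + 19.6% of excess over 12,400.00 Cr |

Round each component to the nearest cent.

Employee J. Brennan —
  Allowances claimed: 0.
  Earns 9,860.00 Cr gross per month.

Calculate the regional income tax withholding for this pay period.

1,097.76 Cr

Regional Income Tax: taxable = 9,860.00 Cr
  627.20 Cr + 13.6% × (9,860.00 Cr − 6,400.00 Cr) = 627.20 Cr + 13.6% × 3,460.00 Cr = 1,097.76 Cr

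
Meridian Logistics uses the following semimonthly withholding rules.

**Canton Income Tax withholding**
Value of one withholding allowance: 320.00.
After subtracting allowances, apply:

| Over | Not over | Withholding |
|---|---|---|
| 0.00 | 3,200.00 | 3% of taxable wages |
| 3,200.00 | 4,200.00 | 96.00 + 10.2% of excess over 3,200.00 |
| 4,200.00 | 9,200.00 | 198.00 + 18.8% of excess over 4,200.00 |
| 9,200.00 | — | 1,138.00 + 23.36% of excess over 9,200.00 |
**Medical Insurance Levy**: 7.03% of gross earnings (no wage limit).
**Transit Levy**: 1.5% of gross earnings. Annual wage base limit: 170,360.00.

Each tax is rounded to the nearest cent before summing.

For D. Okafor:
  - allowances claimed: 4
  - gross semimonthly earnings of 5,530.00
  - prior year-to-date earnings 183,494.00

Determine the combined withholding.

596.16

Canton Income Tax: taxable = 5,530.00 − 4×320.00 = 4,250.00
  198.00 + 18.8% × (4,250.00 − 4,200.00) = 198.00 + 18.8% × 50.00 = 207.40
Medical Insurance Levy: 7.03% × 5,530.00 = 388.76
Transit Levy: YTD 183,494.00 ≥ cap 170,360.00 → 0.00
Total: 207.40 + 388.76 + 0.00 = 596.16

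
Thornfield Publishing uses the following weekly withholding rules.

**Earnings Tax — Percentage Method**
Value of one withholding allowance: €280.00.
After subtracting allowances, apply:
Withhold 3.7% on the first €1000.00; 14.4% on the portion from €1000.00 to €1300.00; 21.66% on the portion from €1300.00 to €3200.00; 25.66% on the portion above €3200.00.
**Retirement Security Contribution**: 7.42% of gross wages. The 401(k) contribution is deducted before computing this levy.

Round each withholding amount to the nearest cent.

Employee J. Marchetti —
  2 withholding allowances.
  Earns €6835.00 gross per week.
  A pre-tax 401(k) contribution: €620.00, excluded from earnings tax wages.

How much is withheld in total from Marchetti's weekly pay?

€1582.84

Earnings Tax: taxable = €6835.00 − €620.00 − 2×€280.00 = €5655.00
  €491.74 + 25.66% × (€5655.00 − €3200.00) = €491.74 + 25.66% × €2455.00 = €1121.69
Retirement Security Contribution: 7.42% × €6215.00 = €461.15
Total: €1121.69 + €461.15 = €1582.84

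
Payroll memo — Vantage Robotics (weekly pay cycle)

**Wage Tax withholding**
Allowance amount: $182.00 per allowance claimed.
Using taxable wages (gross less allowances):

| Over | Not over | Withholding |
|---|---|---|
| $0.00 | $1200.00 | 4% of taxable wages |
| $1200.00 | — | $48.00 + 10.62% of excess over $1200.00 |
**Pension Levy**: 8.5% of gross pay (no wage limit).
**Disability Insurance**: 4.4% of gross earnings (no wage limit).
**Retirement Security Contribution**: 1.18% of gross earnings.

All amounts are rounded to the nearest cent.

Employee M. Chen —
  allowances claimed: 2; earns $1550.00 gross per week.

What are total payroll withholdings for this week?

Wage Tax: taxable = $1550.00 − 2×$182.00 = $1186.00
  4% × $1186.00 = $47.44
Pension Levy: 8.5% × $1550.00 = $131.75
Disability Insurance: 4.4% × $1550.00 = $68.20
Retirement Security Contribution: 1.18% × $1550.00 = $18.29
Total: $47.44 + $131.75 + $68.20 + $18.29 = $265.68

$265.68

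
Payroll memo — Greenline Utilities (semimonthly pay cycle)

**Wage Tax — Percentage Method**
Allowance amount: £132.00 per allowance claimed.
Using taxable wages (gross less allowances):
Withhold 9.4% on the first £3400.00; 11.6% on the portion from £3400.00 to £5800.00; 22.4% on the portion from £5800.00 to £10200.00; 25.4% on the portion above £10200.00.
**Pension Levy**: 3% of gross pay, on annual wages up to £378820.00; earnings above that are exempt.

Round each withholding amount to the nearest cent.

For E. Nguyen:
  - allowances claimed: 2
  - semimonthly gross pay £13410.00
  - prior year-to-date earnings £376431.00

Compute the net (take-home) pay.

Wage Tax: taxable = £13410.00 − 2×£132.00 = £13146.00
  £1583.60 + 25.4% × (£13146.00 − £10200.00) = £1583.60 + 25.4% × £2946.00 = £2331.88
Pension Levy: cap £378820.00 − YTD £376431.00 = £2389.00 subject; 3% × £2389.00 = £71.67
Total withheld: £2331.88 + £71.67 = £2403.55
Net pay: £13410.00 − £2403.55 = £11006.45

£11006.45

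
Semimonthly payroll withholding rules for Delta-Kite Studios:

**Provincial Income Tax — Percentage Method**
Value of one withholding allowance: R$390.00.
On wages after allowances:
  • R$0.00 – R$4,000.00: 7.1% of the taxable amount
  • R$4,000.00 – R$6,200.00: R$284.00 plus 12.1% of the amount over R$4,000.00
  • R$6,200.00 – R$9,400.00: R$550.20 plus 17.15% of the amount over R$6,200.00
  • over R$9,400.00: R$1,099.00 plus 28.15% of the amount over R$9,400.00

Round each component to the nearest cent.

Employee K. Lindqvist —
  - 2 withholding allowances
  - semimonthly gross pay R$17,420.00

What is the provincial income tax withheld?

R$3,137.06

Provincial Income Tax: taxable = R$17,420.00 − 2×R$390.00 = R$16,640.00
  R$1,099.00 + 28.15% × (R$16,640.00 − R$9,400.00) = R$1,099.00 + 28.15% × R$7,240.00 = R$3,137.06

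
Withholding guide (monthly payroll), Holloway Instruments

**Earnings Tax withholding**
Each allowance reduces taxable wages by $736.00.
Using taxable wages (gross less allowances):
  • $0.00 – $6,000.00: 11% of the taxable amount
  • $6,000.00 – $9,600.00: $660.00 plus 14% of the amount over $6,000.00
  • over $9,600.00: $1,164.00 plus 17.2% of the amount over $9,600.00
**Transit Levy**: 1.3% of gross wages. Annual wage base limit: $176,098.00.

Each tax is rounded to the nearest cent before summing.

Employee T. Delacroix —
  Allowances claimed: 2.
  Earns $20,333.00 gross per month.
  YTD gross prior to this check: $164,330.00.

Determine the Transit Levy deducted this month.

$152.98

Transit Levy: cap $176,098.00 − YTD $164,330.00 = $11,768.00 subject; 1.3% × $11,768.00 = $152.98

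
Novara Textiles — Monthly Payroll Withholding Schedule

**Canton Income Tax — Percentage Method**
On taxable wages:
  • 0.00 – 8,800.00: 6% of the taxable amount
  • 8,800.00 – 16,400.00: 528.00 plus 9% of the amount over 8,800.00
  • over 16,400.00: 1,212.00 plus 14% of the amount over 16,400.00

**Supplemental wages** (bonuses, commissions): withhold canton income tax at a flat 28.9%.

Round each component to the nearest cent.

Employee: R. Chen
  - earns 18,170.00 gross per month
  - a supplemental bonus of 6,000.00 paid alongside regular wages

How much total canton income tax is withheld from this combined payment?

3,193.80

Canton Income Tax: taxable = 18,170.00
  1,212.00 + 14% × (18,170.00 − 16,400.00) = 1,212.00 + 14% × 1,770.00 = 1,459.80
Supplemental (28.9% flat on bonus): 28.9% × 6,000.00 = 1,734.00
Total canton income tax: 1,459.80 + 1,734.00 = 3,193.80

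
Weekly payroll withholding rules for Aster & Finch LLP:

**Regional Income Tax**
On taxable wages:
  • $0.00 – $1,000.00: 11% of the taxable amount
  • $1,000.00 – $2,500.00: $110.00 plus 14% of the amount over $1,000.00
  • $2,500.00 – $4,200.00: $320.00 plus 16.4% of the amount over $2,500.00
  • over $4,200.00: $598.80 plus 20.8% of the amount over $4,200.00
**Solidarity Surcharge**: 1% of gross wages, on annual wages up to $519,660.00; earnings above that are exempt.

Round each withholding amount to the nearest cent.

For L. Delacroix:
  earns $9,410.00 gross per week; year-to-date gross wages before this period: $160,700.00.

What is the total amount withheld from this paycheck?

$1,776.58

Regional Income Tax: taxable = $9,410.00
  $598.80 + 20.8% × ($9,410.00 − $4,200.00) = $598.80 + 20.8% × $5,210.00 = $1,682.48
Solidarity Surcharge: 1% × $9,410.00 = $94.10
Total: $1,682.48 + $94.10 = $1,776.58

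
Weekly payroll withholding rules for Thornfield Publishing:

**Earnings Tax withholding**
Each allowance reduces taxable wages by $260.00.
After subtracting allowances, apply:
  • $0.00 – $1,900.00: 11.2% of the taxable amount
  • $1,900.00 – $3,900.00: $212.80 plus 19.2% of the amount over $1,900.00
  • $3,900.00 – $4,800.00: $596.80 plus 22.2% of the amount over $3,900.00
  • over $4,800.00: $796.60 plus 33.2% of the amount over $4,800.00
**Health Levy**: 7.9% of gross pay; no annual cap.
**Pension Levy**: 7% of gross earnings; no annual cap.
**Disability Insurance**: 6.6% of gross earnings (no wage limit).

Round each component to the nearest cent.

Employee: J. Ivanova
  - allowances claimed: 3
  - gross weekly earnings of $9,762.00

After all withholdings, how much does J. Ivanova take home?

Earnings Tax: taxable = $9,762.00 − 3×$260.00 = $8,982.00
  $796.60 + 33.2% × ($8,982.00 − $4,800.00) = $796.60 + 33.2% × $4,182.00 = $2,185.02
Health Levy: 7.9% × $9,762.00 = $771.20
Pension Levy: 7% × $9,762.00 = $683.34
Disability Insurance: 6.6% × $9,762.00 = $644.29
Total withheld: $2,185.02 + $771.20 + $683.34 + $644.29 = $4,283.85
Net pay: $9,762.00 − $4,283.85 = $5,478.15

$5,478.15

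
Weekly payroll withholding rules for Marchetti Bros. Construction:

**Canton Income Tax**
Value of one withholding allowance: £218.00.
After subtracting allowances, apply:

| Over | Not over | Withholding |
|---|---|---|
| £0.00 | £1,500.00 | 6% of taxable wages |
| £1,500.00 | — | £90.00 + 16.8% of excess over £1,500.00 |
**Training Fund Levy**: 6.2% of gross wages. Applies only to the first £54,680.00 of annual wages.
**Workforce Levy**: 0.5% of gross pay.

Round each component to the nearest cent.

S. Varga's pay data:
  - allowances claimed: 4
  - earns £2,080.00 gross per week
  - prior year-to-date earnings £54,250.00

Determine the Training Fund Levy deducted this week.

£26.66

Training Fund Levy: cap £54,680.00 − YTD £54,250.00 = £430.00 subject; 6.2% × £430.00 = £26.66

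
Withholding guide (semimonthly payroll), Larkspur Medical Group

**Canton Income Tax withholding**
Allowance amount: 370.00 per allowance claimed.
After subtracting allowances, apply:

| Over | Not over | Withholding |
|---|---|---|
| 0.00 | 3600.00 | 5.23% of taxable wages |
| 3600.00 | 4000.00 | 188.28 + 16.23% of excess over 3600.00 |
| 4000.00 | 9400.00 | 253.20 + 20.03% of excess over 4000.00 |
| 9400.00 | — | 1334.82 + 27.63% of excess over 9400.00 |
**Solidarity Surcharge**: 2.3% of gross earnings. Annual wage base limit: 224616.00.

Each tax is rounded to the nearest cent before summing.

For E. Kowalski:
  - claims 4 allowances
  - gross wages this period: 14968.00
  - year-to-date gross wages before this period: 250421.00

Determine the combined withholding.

2464.33

Canton Income Tax: taxable = 14968.00 − 4×370.00 = 13488.00
  1334.82 + 27.63% × (13488.00 − 9400.00) = 1334.82 + 27.63% × 4088.00 = 2464.33
Solidarity Surcharge: YTD 250421.00 ≥ cap 224616.00 → 0.00
Total: 2464.33 + 0.00 = 2464.33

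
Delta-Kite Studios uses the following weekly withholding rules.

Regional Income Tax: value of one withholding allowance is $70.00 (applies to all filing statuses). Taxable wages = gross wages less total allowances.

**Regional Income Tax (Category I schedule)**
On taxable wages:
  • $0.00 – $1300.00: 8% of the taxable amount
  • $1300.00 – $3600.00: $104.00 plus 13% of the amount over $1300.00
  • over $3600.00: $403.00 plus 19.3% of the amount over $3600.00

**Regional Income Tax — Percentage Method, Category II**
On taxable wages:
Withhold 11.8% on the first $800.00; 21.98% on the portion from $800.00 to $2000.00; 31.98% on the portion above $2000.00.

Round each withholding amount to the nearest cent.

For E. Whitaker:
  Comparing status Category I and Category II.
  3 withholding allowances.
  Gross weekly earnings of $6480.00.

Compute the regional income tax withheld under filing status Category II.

Regional Income Tax (Category II): taxable = $6480.00 − 3×$70.00 = $6270.00
  $358.16 + 31.98% × ($6270.00 − $2000.00) = $358.16 + 31.98% × $4270.00 = $1723.71

$1723.71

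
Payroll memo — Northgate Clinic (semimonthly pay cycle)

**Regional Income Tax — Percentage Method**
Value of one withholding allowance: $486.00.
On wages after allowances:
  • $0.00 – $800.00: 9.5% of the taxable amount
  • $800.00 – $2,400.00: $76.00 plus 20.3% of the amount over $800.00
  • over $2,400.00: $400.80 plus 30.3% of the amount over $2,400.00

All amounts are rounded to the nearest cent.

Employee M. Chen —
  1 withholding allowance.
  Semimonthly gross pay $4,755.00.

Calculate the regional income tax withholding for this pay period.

Regional Income Tax: taxable = $4,755.00 − 1×$486.00 = $4,269.00
  $400.80 + 30.3% × ($4,269.00 − $2,400.00) = $400.80 + 30.3% × $1,869.00 = $967.11

$967.11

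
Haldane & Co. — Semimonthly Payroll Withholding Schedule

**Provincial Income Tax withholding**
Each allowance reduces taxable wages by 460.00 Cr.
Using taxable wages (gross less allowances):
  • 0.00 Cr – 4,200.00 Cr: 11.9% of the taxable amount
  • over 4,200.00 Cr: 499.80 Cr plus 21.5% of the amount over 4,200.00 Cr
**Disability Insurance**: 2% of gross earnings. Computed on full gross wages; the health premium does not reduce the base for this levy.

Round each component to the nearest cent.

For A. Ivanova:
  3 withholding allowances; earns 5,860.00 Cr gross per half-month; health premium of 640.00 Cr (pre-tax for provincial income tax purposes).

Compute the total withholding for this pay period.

Provincial Income Tax: taxable = 5,860.00 Cr − 640.00 Cr − 3×460.00 Cr = 3,840.00 Cr
  11.9% × 3,840.00 Cr = 456.96 Cr
Disability Insurance: 2% × 5,860.00 Cr = 117.20 Cr
Total: 456.96 Cr + 117.20 Cr = 574.16 Cr

574.16 Cr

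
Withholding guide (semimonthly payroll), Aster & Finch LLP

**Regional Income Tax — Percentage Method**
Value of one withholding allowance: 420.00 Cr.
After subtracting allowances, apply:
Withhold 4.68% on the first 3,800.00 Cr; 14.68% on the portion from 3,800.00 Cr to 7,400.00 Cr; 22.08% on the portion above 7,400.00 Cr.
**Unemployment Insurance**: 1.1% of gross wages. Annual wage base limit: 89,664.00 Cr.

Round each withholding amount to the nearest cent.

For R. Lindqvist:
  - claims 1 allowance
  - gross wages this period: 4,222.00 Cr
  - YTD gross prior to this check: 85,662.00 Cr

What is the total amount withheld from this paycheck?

Regional Income Tax: taxable = 4,222.00 Cr − 1×420.00 Cr = 3,802.00 Cr
  177.84 Cr + 14.68% × (3,802.00 Cr − 3,800.00 Cr) = 177.84 Cr + 14.68% × 2.00 Cr = 178.13 Cr
Unemployment Insurance: cap 89,664.00 Cr − YTD 85,662.00 Cr = 4,002.00 Cr subject; 1.1% × 4,002.00 Cr = 44.02 Cr
Total: 178.13 Cr + 44.02 Cr = 222.15 Cr

222.15 Cr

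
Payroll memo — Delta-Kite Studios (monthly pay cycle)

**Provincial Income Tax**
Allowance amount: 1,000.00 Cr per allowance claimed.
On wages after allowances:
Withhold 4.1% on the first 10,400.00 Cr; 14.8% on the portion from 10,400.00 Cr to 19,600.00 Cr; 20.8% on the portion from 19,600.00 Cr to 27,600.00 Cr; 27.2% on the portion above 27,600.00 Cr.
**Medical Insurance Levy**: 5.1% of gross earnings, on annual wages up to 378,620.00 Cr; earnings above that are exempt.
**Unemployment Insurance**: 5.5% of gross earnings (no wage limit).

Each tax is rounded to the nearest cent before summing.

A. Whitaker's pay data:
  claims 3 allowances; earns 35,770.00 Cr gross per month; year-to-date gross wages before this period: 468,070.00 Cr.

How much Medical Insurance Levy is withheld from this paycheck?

0.00 Cr

Medical Insurance Levy: YTD 468,070.00 Cr ≥ cap 378,620.00 Cr → 0.00 Cr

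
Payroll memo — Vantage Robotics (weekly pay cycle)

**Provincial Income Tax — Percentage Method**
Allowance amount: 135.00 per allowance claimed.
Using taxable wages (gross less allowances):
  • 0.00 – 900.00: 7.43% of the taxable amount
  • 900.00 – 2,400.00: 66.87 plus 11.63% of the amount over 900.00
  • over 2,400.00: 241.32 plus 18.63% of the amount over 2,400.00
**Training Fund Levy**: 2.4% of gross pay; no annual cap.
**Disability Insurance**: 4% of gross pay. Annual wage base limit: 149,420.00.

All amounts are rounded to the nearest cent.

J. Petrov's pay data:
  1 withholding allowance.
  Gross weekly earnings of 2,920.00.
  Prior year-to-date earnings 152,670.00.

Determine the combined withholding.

383.13

Provincial Income Tax: taxable = 2,920.00 − 1×135.00 = 2,785.00
  241.32 + 18.63% × (2,785.00 − 2,400.00) = 241.32 + 18.63% × 385.00 = 313.05
Training Fund Levy: 2.4% × 2,920.00 = 70.08
Disability Insurance: YTD 152,670.00 ≥ cap 149,420.00 → 0.00
Total: 313.05 + 70.08 + 0.00 = 383.13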